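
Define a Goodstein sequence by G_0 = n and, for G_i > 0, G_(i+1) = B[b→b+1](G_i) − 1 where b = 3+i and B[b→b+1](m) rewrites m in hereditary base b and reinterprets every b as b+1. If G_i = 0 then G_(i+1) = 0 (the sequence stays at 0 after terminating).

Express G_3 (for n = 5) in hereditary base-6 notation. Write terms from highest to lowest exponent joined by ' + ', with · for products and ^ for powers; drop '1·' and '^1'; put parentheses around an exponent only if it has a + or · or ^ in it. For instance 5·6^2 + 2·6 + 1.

5 —HB3→ 3 + 2 —bump→ 4 + 2 = 6 —(−1)→ 5
5 —HB4→ 4 + 1 —bump→ 5 + 1 = 6 —(−1)→ 5
5 —HB5→ 5 —bump→ 6 = 6 —(−1)→ 5
5 —HB6→ 5 —bump→ 5 = 5 —(−1)→ 4

5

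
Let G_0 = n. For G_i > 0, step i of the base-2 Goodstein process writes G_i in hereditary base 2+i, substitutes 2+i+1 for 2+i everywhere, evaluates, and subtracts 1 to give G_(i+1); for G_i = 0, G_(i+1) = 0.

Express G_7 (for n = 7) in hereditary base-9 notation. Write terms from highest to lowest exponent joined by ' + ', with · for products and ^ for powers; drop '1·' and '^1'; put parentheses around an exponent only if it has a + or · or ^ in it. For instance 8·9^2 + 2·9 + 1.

base 2: 7 = 2^2 + 2 + 1; at 3: 3^3 + 3 + 1 = 31; next = 30
base 3: 30 = 3^3 + 3; at 4: 4^4 + 4 = 260; next = 259
base 4: 259 = 4^4 + 3; at 5: 5^5 + 3 = 3128; next = 3127
base 5: 3127 = 5^5 + 2; at 6: 6^6 + 2 = 46658; next = 46657
base 6: 46657 = 6^6 + 1; at 7: 7^7 + 1 = 823544; next = 823543
base 7: 823543 = 7^7; at 8: 8^8 = 16777216; next = 16777215
base 8: 16777215 = 7·8^7 + 7·8^6 + 7·8^5 + 7·8^4 + 7·8^3 + 7·8^2 + 7·8 + 7; at 9: 7·9^7 + 7·9^6 + 7·9^5 + 7·9^4 + 7·9^3 + 7·9^2 + 7·9 + 7 = 37665880; next = 37665879
base 9: 37665879 = 7·9^7 + 7·9^6 + 7·9^5 + 7·9^4 + 7·9^3 + 7·9^2 + 7·9 + 6; at 10: 7·10^7 + 7·10^6 + 7·10^5 + 7·10^4 + 7·10^3 + 7·10^2 + 7·10 + 6 = 77777776; next = 77777775

7·9^7 + 7·9^6 + 7·9^5 + 7·9^4 + 7·9^3 + 7·9^2 + 7·9 + 6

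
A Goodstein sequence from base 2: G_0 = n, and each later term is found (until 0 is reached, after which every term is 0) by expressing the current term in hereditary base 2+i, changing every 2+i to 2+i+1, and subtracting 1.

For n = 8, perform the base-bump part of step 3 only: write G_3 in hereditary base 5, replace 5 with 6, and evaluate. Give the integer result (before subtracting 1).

93396

G_0=8  [base 2] 2^(2 + 1)  →[2↦3]→  3^(3 + 1) = 81  −1 ⇒ G_1=80
G_1=80  [base 3] 2·3^3 + 2·3^2 + 2·3 + 2  →[3↦4]→  2·4^4 + 2·4^2 + 2·4 + 2 = 554  −1 ⇒ G_2=553
G_2=553  [base 4] 2·4^4 + 2·4^2 + 2·4 + 1  →[4↦5]→  2·5^5 + 2·5^2 + 2·5 + 1 = 6311  −1 ⇒ G_3=6310
G_3=6310  [base 5] 2·5^5 + 2·5^2 + 2·5  →[5↦6]→  2·6^6 + 2·6^2 + 2·6 = 93396  −1 ⇒ G_4=93395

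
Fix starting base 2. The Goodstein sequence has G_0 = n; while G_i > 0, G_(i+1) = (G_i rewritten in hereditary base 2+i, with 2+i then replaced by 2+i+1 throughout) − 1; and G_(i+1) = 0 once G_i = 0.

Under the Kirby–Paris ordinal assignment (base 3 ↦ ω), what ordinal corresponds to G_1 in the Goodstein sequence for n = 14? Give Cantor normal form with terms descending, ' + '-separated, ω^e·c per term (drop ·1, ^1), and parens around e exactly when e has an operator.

G_0 = 14. HB_2(14) = 2^(2 + 1) + 2^2 + 2. Bump = 111. G_1 = 110.
G_1 = 110. HB_3(110) = 3^(3 + 1) + 3^3 + 2. Bump = 1282. G_2 = 1281.

ω^(ω + 1) + ω^ω + 2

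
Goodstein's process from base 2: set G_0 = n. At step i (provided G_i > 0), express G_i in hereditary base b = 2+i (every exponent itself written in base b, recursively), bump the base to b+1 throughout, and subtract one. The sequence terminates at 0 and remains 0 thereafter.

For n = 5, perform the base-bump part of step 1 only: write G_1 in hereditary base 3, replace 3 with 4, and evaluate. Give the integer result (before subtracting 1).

5 —HB2→ 2^2 + 1 —bump→ 3^3 + 1 = 28 —(−1)→ 27
27 —HB3→ 3^3 —bump→ 4^4 = 256 —(−1)→ 255

256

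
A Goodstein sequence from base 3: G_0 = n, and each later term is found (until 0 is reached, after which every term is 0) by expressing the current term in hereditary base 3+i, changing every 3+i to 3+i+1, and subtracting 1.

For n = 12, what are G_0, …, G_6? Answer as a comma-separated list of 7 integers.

step 0: 12 = 3^2 + 3; sub 4 for 3: 4^2 + 4; = 20; G_1 = 20−1 = 19
step 1: 19 = 4^2 + 3; sub 5 for 4: 5^2 + 3; = 28; G_2 = 28−1 = 27
step 2: 27 = 5^2 + 2; sub 6 for 5: 6^2 + 2; = 38; G_3 = 38−1 = 37
step 3: 37 = 6^2 + 1; sub 7 for 6: 7^2 + 1; = 50; G_4 = 50−1 = 49
step 4: 49 = 7^2; sub 8 for 7: 8^2; = 64; G_5 = 64−1 = 63
step 5: 63 = 7·8 + 7; sub 9 for 8: 7·9 + 7; = 70; G_6 = 70−1 = 69

12, 19, 27, 37, 49, 63, 69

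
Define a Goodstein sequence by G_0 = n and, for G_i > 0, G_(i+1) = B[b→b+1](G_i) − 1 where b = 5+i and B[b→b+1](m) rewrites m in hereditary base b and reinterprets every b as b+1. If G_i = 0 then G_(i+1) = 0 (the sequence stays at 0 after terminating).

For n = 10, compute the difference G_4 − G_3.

G_0 = 10. HB_5(10) = 2·5. Bump = 12. G_1 = 11.
G_1 = 11. HB_6(11) = 6 + 5. Bump = 12. G_2 = 11.
G_2 = 11. HB_7(11) = 7 + 4. Bump = 12. G_3 = 11.
G_3 = 11. HB_8(11) = 8 + 3. Bump = 12. G_4 = 11.

0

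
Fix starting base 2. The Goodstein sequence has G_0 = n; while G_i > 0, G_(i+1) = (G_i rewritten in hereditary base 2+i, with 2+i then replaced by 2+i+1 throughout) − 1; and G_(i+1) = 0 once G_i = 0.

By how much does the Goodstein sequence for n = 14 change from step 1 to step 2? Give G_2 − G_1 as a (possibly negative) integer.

1171

G_0=14  [base 2] 2^(2 + 1) + 2^2 + 2  →[2↦3]→  3^(3 + 1) + 3^3 + 3 = 111  −1 ⇒ G_1=110
G_1=110  [base 3] 3^(3 + 1) + 3^3 + 2  →[3↦4]→  4^(4 + 1) + 4^4 + 2 = 1282  −1 ⇒ G_2=1281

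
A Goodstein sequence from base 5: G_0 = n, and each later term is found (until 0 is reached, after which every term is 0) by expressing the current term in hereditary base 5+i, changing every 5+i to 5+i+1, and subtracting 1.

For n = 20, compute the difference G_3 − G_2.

i=0: 20 = 4·5 (b=5); 5→6: 4·6 = 24; 24−1 = 23
i=1: 23 = 3·6 + 5 (b=6); 6→7: 3·7 + 5 = 26; 26−1 = 25
i=2: 25 = 3·7 + 4 (b=7); 7→8: 3·8 + 4 = 28; 28−1 = 27

2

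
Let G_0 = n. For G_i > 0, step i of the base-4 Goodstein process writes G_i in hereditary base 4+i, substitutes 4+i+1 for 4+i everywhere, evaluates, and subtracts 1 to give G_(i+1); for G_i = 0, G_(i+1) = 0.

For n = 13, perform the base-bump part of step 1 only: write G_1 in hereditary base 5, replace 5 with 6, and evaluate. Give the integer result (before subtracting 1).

G_0 = 13. HB_4(13) = 3·4 + 1. Bump = 16. G_1 = 15.
G_1 = 15. HB_5(15) = 3·5. Bump = 18. G_2 = 17.

18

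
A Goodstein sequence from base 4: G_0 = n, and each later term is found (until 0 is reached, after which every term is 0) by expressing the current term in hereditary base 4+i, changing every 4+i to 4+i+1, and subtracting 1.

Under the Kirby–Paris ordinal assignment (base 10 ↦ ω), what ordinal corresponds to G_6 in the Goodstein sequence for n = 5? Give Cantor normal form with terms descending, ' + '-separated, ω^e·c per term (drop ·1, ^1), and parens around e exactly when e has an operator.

step 0: 5 = 4 + 1; sub 5 for 4: 5 + 1; = 6; G_1 = 6−1 = 5
step 1: 5 = 5; sub 6 for 5: 6; = 6; G_2 = 6−1 = 5
step 2: 5 = 5; sub 7 for 6: 5; = 5; G_3 = 5−1 = 4
step 3: 4 = 4; sub 8 for 7: 4; = 4; G_4 = 4−1 = 3
step 4: 3 = 3; sub 9 for 8: 3; = 3; G_5 = 3−1 = 2
step 5: 2 = 2; sub 10 for 9: 2; = 2; G_6 = 2−1 = 1
step 6: 1 = 1; sub 11 for 10: 1; = 1; G_7 = 1−1 = 0

1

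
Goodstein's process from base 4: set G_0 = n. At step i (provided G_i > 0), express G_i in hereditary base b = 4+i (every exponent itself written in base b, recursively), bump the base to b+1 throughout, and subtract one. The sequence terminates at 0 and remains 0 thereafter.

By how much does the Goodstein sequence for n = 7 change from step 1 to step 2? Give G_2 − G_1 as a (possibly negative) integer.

[0] 7 ≡ 4 + 3 (base 4). Lift 5: 8. −1: 7.
[1] 7 ≡ 5 + 2 (base 5). Lift 6: 8. −1: 7.

0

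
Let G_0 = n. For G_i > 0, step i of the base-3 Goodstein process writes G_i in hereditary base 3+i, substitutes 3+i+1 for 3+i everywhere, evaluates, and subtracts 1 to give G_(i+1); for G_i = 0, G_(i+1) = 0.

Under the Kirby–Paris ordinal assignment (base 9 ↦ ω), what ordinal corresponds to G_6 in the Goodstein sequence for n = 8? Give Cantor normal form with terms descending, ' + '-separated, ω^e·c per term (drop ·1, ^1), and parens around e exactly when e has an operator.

base 3: 8 = 2·3 + 2; at 4: 2·4 + 2 = 10; next = 9
base 4: 9 = 2·4 + 1; at 5: 2·5 + 1 = 11; next = 10
base 5: 10 = 2·5; at 6: 2·6 = 12; next = 11
base 6: 11 = 6 + 5; at 7: 7 + 5 = 12; next = 11
base 7: 11 = 7 + 4; at 8: 8 + 4 = 12; next = 11
base 8: 11 = 8 + 3; at 9: 9 + 3 = 12; next = 11

ω + 2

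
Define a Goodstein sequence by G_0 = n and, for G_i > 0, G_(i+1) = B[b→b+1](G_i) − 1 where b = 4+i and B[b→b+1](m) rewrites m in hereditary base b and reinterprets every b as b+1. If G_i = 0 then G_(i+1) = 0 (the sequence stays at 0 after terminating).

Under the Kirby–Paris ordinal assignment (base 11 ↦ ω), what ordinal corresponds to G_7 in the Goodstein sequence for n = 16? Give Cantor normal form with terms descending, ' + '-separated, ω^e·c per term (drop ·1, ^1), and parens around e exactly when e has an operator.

base 4: 16 = 4^2; at 5: 5^2 = 25; next = 24
base 5: 24 = 4·5 + 4; at 6: 4·6 + 4 = 28; next = 27
base 6: 27 = 4·6 + 3; at 7: 4·7 + 3 = 31; next = 30
base 7: 30 = 4·7 + 2; at 8: 4·8 + 2 = 34; next = 33
base 8: 33 = 4·8 + 1; at 9: 4·9 + 1 = 37; next = 36
base 9: 36 = 4·9; at 10: 4·10 = 40; next = 39
base 10: 39 = 3·10 + 9; at 11: 3·11 + 9 = 42; next = 41

ω·3 + 8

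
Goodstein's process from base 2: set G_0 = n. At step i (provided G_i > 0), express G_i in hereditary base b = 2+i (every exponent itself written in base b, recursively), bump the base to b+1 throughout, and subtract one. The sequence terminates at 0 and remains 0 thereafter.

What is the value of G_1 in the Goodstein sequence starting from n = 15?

111

15 —HB2→ 2^(2 + 1) + 2^2 + 2 + 1 —bump→ 3^(3 + 1) + 3^3 + 3 + 1 = 112 —(−1)→ 111
111 —HB3→ 3^(3 + 1) + 3^3 + 3 —bump→ 4^(4 + 1) + 4^4 + 4 = 1284 —(−1)→ 1283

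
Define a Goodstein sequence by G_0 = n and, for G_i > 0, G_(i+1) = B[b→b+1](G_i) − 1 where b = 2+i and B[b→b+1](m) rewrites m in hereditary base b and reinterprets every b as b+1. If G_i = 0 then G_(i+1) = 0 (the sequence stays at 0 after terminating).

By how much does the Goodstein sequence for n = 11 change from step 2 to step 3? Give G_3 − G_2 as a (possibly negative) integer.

11 —HB2→ 2^(2 + 1) + 2 + 1 —bump→ 3^(3 + 1) + 3 + 1 = 85 —(−1)→ 84
84 —HB3→ 3^(3 + 1) + 3 —bump→ 4^(4 + 1) + 4 = 1028 —(−1)→ 1027
1027 —HB4→ 4^(4 + 1) + 3 —bump→ 5^(5 + 1) + 3 = 15628 —(−1)→ 15627

14600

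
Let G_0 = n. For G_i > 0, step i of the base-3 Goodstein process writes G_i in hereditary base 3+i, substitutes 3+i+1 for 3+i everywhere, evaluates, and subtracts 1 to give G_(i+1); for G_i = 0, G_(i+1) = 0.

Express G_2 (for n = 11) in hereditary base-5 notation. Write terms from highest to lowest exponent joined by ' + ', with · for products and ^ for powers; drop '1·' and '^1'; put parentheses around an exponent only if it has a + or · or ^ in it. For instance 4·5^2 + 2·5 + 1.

11 —HB3→ 3^2 + 2 —bump→ 4^2 + 2 = 18 —(−1)→ 17
17 —HB4→ 4^2 + 1 —bump→ 5^2 + 1 = 26 —(−1)→ 25
25 —HB5→ 5^2 —bump→ 6^2 = 36 —(−1)→ 35

5^2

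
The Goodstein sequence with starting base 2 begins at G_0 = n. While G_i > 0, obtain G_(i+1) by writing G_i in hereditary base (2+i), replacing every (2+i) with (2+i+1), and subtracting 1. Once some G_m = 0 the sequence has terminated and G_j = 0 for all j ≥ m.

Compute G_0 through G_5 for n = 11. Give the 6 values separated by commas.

i=0: 11 = 2^(2 + 1) + 2 + 1 (b=2); 2→3: 3^(3 + 1) + 3 + 1 = 85; 85−1 = 84
i=1: 84 = 3^(3 + 1) + 3 (b=3); 3→4: 4^(4 + 1) + 4 = 1028; 1028−1 = 1027
i=2: 1027 = 4^(4 + 1) + 3 (b=4); 4→5: 5^(5 + 1) + 3 = 15628; 15628−1 = 15627
i=3: 15627 = 5^(5 + 1) + 2 (b=5); 5→6: 6^(6 + 1) + 2 = 279938; 279938−1 = 279937
i=4: 279937 = 6^(6 + 1) + 1 (b=6); 6→7: 7^(7 + 1) + 1 = 5764802; 5764802−1 = 5764801

11, 84, 1027, 15627, 279937, 5764801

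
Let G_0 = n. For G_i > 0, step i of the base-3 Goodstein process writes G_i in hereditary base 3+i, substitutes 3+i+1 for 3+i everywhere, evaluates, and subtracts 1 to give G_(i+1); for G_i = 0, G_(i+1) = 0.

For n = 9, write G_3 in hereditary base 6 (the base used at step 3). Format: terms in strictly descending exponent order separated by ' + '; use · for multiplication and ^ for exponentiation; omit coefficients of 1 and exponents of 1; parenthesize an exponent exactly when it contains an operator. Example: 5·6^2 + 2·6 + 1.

base 3: 9 = 3^2; at 4: 4^2 = 16; next = 15
base 4: 15 = 3·4 + 3; at 5: 3·5 + 3 = 18; next = 17
base 5: 17 = 3·5 + 2; at 6: 3·6 + 2 = 20; next = 19
base 6: 19 = 3·6 + 1; at 7: 3·7 + 1 = 22; next = 21

3·6 + 1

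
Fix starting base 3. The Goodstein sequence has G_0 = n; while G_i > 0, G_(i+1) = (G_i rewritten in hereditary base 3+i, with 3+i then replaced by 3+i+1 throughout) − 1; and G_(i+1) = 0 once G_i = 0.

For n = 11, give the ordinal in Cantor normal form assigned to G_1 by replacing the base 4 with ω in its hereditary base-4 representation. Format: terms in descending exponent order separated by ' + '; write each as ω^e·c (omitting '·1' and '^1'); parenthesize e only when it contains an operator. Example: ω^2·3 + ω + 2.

ω^2 + 1

(0) 11|_3 = 3^2 + 2 ↦ 4^2 + 2|_4 = 18 ⇒ 17
(1) 17|_4 = 4^2 + 1 ↦ 5^2 + 1|_5 = 26 ⇒ 25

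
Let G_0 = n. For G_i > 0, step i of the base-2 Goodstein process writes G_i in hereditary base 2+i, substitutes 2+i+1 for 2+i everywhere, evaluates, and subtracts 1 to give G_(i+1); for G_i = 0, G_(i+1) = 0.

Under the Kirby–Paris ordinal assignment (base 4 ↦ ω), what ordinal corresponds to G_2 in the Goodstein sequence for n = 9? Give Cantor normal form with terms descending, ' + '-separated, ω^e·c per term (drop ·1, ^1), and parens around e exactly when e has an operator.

[0] 9 ≡ 2^(2 + 1) + 1 (base 2). Lift 3: 82. −1: 81.
[1] 81 ≡ 3^(3 + 1) (base 3). Lift 4: 1024. −1: 1023.
[2] 1023 ≡ 3·4^4 + 3·4^3 + 3·4^2 + 3·4 + 3 (base 4). Lift 5: 9843. −1: 9842.

ω^ω·3 + ω^3·3 + ω^2·3 + ω·3 + 3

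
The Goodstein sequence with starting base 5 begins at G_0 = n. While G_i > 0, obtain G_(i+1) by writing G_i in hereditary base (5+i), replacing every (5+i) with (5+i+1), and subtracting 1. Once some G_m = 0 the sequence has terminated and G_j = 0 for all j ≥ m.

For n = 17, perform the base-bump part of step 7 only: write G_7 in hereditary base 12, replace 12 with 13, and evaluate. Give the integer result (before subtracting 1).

(0) 17|_5 = 3·5 + 2 ↦ 3·6 + 2|_6 = 20 ⇒ 19
(1) 19|_6 = 3·6 + 1 ↦ 3·7 + 1|_7 = 22 ⇒ 21
(2) 21|_7 = 3·7 ↦ 3·8|_8 = 24 ⇒ 23
(3) 23|_8 = 2·8 + 7 ↦ 2·9 + 7|_9 = 25 ⇒ 24
(4) 24|_9 = 2·9 + 6 ↦ 2·10 + 6|_10 = 26 ⇒ 25
(5) 25|_10 = 2·10 + 5 ↦ 2·11 + 5|_11 = 27 ⇒ 26
(6) 26|_11 = 2·11 + 4 ↦ 2·12 + 4|_12 = 28 ⇒ 27
(7) 27|_12 = 2·12 + 3 ↦ 2·13 + 3|_13 = 29 ⇒ 28

29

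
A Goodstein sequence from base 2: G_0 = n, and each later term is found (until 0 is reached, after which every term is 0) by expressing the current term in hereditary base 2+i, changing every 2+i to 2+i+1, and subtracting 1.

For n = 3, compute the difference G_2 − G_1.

0

i=0: 3 = 2 + 1 (b=2); 2→3: 3 + 1 = 4; 4−1 = 3
i=1: 3 = 3 (b=3); 3→4: 4 = 4; 4−1 = 3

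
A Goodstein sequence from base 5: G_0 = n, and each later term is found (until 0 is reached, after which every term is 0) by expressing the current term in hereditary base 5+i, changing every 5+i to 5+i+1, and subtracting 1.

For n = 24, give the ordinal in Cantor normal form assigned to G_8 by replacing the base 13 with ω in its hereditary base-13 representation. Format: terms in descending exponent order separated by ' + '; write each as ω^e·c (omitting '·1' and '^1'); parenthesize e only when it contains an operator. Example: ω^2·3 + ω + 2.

ω·3 + 6

(0) 24|_5 = 4·5 + 4 ↦ 4·6 + 4|_6 = 28 ⇒ 27
(1) 27|_6 = 4·6 + 3 ↦ 4·7 + 3|_7 = 31 ⇒ 30
(2) 30|_7 = 4·7 + 2 ↦ 4·8 + 2|_8 = 34 ⇒ 33
(3) 33|_8 = 4·8 + 1 ↦ 4·9 + 1|_9 = 37 ⇒ 36
(4) 36|_9 = 4·9 ↦ 4·10|_10 = 40 ⇒ 39
(5) 39|_10 = 3·10 + 9 ↦ 3·11 + 9|_11 = 42 ⇒ 41
(6) 41|_11 = 3·11 + 8 ↦ 3·12 + 8|_12 = 44 ⇒ 43
(7) 43|_12 = 3·12 + 7 ↦ 3·13 + 7|_13 = 46 ⇒ 45
(8) 45|_13 = 3·13 + 6 ↦ 3·14 + 6|_14 = 48 ⇒ 47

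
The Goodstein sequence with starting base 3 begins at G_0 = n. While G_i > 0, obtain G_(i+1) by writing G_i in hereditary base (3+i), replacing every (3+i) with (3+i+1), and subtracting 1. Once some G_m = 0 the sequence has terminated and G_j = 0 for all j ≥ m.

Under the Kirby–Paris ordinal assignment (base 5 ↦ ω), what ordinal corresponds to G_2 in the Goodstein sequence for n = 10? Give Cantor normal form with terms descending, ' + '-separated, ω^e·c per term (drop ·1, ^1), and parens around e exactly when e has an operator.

G_0=10  [base 3] 3^2 + 1  →[3↦4]→  4^2 + 1 = 17  −1 ⇒ G_1=16
G_1=16  [base 4] 4^2  →[4↦5]→  5^2 = 25  −1 ⇒ G_2=24
G_2=24  [base 5] 4·5 + 4  →[5↦6]→  4·6 + 4 = 28  −1 ⇒ G_3=27

ω·4 + 4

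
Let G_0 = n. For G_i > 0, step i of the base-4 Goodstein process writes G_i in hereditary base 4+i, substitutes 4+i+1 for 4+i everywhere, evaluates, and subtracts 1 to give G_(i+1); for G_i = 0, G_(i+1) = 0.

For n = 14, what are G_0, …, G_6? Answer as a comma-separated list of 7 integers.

14, 16, 18, 20, 21, 22, 23

[0] 14 ≡ 3·4 + 2 (base 4). Lift 5: 17. −1: 16.
[1] 16 ≡ 3·5 + 1 (base 5). Lift 6: 19. −1: 18.
[2] 18 ≡ 3·6 (base 6). Lift 7: 21. −1: 20.
[3] 20 ≡ 2·7 + 6 (base 7). Lift 8: 22. −1: 21.
[4] 21 ≡ 2·8 + 5 (base 8). Lift 9: 23. −1: 22.
[5] 22 ≡ 2·9 + 4 (base 9). Lift 10: 24. −1: 23.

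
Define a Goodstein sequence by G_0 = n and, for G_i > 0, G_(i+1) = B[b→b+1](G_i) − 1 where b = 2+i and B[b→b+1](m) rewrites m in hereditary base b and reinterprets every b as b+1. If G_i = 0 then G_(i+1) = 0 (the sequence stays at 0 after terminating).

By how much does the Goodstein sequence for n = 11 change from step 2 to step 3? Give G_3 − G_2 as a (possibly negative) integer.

14600

i=0: 11 = 2^(2 + 1) + 2 + 1 (b=2); 2→3: 3^(3 + 1) + 3 + 1 = 85; 85−1 = 84
i=1: 84 = 3^(3 + 1) + 3 (b=3); 3→4: 4^(4 + 1) + 4 = 1028; 1028−1 = 1027
i=2: 1027 = 4^(4 + 1) + 3 (b=4); 4→5: 5^(5 + 1) + 3 = 15628; 15628−1 = 15627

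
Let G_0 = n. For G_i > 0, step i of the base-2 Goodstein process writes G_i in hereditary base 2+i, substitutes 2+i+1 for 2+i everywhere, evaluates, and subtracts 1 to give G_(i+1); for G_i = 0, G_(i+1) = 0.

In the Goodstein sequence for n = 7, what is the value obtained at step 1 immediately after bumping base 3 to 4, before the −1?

260

i=0: 7 = 2^2 + 2 + 1 (b=2); 2→3: 3^3 + 3 + 1 = 31; 31−1 = 30
i=1: 30 = 3^3 + 3 (b=3); 3→4: 4^4 + 4 = 260; 260−1 = 259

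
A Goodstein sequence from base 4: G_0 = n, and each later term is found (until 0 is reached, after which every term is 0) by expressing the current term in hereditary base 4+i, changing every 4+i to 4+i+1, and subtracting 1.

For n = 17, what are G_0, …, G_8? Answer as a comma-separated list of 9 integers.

17, 25, 35, 39, 43, 47, 51, 55, 59

[0] 17 ≡ 4^2 + 1 (base 4). Lift 5: 26. −1: 25.
[1] 25 ≡ 5^2 (base 5). Lift 6: 36. −1: 35.
[2] 35 ≡ 5·6 + 5 (base 6). Lift 7: 40. −1: 39.
[3] 39 ≡ 5·7 + 4 (base 7). Lift 8: 44. −1: 43.
[4] 43 ≡ 5·8 + 3 (base 8). Lift 9: 48. −1: 47.
[5] 47 ≡ 5·9 + 2 (base 9). Lift 10: 52. −1: 51.
[6] 51 ≡ 5·10 + 1 (base 10). Lift 11: 56. −1: 55.
[7] 55 ≡ 5·11 (base 11). Lift 12: 60. −1: 59.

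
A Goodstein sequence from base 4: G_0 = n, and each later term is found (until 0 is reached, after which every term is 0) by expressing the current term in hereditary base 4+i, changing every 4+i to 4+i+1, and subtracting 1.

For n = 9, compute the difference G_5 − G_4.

0

[0] 9 ≡ 2·4 + 1 (base 4). Lift 5: 11. −1: 10.
[1] 10 ≡ 2·5 (base 5). Lift 6: 12. −1: 11.
[2] 11 ≡ 6 + 5 (base 6). Lift 7: 12. −1: 11.
[3] 11 ≡ 7 + 4 (base 7). Lift 8: 12. −1: 11.
[4] 11 ≡ 8 + 3 (base 8). Lift 9: 12. −1: 11.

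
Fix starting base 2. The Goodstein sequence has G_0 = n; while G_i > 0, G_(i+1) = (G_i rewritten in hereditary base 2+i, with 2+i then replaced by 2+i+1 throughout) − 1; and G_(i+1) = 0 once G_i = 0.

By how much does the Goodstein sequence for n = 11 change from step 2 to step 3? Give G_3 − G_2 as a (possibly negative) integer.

11 —HB2→ 2^(2 + 1) + 2 + 1 —bump→ 3^(3 + 1) + 3 + 1 = 85 —(−1)→ 84
84 —HB3→ 3^(3 + 1) + 3 —bump→ 4^(4 + 1) + 4 = 1028 —(−1)→ 1027
1027 —HB4→ 4^(4 + 1) + 3 —bump→ 5^(5 + 1) + 3 = 15628 —(−1)→ 15627

14600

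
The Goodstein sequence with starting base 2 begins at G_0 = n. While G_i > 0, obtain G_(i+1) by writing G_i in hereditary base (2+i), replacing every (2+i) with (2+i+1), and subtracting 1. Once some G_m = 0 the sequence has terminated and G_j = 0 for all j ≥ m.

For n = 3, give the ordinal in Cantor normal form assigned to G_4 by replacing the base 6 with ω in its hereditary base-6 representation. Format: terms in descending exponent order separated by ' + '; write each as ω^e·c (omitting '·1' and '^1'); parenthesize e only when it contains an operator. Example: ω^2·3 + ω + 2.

1

step 0: 3 = 2 + 1; sub 3 for 2: 3 + 1; = 4; G_1 = 4−1 = 3
step 1: 3 = 3; sub 4 for 3: 4; = 4; G_2 = 4−1 = 3
step 2: 3 = 3; sub 5 for 4: 3; = 3; G_3 = 3−1 = 2
step 3: 2 = 2; sub 6 for 5: 2; = 2; G_4 = 2−1 = 1
step 4: 1 = 1; sub 7 for 6: 1; = 1; G_5 = 1−1 = 0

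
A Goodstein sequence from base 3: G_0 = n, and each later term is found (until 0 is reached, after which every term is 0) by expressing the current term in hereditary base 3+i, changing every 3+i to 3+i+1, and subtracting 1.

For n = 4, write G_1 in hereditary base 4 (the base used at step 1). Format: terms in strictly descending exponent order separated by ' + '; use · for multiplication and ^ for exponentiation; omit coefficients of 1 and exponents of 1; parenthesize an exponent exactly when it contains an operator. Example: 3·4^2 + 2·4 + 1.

4

(0) 4|_3 = 3 + 1 ↦ 4 + 1|_4 = 5 ⇒ 4
(1) 4|_4 = 4 ↦ 5|_5 = 5 ⇒ 4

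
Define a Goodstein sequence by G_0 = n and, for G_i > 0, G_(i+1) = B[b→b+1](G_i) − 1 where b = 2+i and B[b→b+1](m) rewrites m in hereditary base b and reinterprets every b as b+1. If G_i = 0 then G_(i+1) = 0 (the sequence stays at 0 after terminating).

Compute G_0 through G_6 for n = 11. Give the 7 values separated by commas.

11, 84, 1027, 15627, 279937, 5764801, 134217727

i=0: 11 = 2^(2 + 1) + 2 + 1 (b=2); 2→3: 3^(3 + 1) + 3 + 1 = 85; 85−1 = 84
i=1: 84 = 3^(3 + 1) + 3 (b=3); 3→4: 4^(4 + 1) + 4 = 1028; 1028−1 = 1027
i=2: 1027 = 4^(4 + 1) + 3 (b=4); 4→5: 5^(5 + 1) + 3 = 15628; 15628−1 = 15627
i=3: 15627 = 5^(5 + 1) + 2 (b=5); 5→6: 6^(6 + 1) + 2 = 279938; 279938−1 = 279937
i=4: 279937 = 6^(6 + 1) + 1 (b=6); 6→7: 7^(7 + 1) + 1 = 5764802; 5764802−1 = 5764801
i=5: 5764801 = 7^(7 + 1) (b=7); 7→8: 8^(8 + 1) = 134217728; 134217728−1 = 134217727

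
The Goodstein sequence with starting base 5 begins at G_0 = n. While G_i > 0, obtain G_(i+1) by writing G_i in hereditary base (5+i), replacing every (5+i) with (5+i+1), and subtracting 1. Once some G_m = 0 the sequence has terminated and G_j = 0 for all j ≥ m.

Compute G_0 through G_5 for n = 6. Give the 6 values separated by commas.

base 5: 6 = 5 + 1; at 6: 6 + 1 = 7; next = 6
base 6: 6 = 6; at 7: 7 = 7; next = 6
base 7: 6 = 6; at 8: 6 = 6; next = 5
base 8: 5 = 5; at 9: 5 = 5; next = 4
base 9: 4 = 4; at 10: 4 = 4; next = 3

6, 6, 6, 5, 4, 3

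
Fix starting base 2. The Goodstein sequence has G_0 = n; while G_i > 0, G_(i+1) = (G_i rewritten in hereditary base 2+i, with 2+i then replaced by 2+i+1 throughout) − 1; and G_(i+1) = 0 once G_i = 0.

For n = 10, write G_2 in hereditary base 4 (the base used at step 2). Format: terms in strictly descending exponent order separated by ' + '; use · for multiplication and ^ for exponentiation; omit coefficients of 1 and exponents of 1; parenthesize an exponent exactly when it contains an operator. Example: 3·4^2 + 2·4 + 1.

step 0: 10 = 2^(2 + 1) + 2; sub 3 for 2: 3^(3 + 1) + 3; = 84; G_1 = 84−1 = 83
step 1: 83 = 3^(3 + 1) + 2; sub 4 for 3: 4^(4 + 1) + 2; = 1026; G_2 = 1026−1 = 1025
step 2: 1025 = 4^(4 + 1) + 1; sub 5 for 4: 5^(5 + 1) + 1; = 15626; G_3 = 15626−1 = 15625

4^(4 + 1) + 1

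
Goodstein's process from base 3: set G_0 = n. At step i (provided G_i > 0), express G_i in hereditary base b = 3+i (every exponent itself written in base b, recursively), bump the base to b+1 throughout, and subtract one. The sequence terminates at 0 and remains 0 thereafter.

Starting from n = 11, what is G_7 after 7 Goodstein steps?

G_0 = 11. HB_3(11) = 3^2 + 2. Bump = 18. G_1 = 17.
G_1 = 17. HB_4(17) = 4^2 + 1. Bump = 26. G_2 = 25.
G_2 = 25. HB_5(25) = 5^2. Bump = 36. G_3 = 35.
G_3 = 35. HB_6(35) = 5·6 + 5. Bump = 40. G_4 = 39.
G_4 = 39. HB_7(39) = 5·7 + 4. Bump = 44. G_5 = 43.
G_5 = 43. HB_8(43) = 5·8 + 3. Bump = 48. G_6 = 47.
G_6 = 47. HB_9(47) = 5·9 + 2. Bump = 52. G_7 = 51.
G_7 = 51. HB_10(51) = 5·10 + 1. Bump = 56. G_8 = 55.

51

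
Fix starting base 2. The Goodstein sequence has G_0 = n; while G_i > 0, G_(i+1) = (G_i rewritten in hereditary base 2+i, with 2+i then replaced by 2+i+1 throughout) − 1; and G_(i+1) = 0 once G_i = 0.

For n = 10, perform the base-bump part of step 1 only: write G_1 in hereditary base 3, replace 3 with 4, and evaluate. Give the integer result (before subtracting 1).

1026

G_0 = 10. HB_2(10) = 2^(2 + 1) + 2. Bump = 84. G_1 = 83.
G_1 = 83. HB_3(83) = 3^(3 + 1) + 2. Bump = 1026. G_2 = 1025.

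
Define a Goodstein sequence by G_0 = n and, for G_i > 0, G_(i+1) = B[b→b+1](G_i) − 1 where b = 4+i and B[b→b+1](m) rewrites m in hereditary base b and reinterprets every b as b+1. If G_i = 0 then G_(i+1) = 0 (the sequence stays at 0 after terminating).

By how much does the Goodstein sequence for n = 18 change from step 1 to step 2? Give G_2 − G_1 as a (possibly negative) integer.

10

G_0 = 18. HB_4(18) = 4^2 + 2. Bump = 27. G_1 = 26.
G_1 = 26. HB_5(26) = 5^2 + 1. Bump = 37. G_2 = 36.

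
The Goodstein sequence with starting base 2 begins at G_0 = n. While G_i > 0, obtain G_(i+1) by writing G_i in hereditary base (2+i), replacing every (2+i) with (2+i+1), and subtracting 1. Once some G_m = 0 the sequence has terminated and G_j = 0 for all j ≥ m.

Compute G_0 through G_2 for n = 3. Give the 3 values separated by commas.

3, 3, 3

G_0=3  [base 2] 2 + 1  →[2↦3]→  3 + 1 = 4  −1 ⇒ G_1=3
G_1=3  [base 3] 3  →[3↦4]→  4 = 4  −1 ⇒ G_2=3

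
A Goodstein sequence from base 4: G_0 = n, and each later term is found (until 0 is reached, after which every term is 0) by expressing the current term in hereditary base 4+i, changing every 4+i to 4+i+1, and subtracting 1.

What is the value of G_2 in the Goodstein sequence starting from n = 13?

17

G_0=13  [base 4] 3·4 + 1  →[4↦5]→  3·5 + 1 = 16  −1 ⇒ G_1=15
G_1=15  [base 5] 3·5  →[5↦6]→  3·6 = 18  −1 ⇒ G_2=17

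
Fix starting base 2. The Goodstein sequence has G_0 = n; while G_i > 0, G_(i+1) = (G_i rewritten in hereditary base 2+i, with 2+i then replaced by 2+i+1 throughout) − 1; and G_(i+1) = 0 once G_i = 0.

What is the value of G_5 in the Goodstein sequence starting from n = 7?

823543

(0) 7|_2 = 2^2 + 2 + 1 ↦ 3^3 + 3 + 1|_3 = 31 ⇒ 30
(1) 30|_3 = 3^3 + 3 ↦ 4^4 + 4|_4 = 260 ⇒ 259
(2) 259|_4 = 4^4 + 3 ↦ 5^5 + 3|_5 = 3128 ⇒ 3127
(3) 3127|_5 = 5^5 + 2 ↦ 6^6 + 2|_6 = 46658 ⇒ 46657
(4) 46657|_6 = 6^6 + 1 ↦ 7^7 + 1|_7 = 823544 ⇒ 823543
(5) 823543|_7 = 7^7 ↦ 8^8|_8 = 16777216 ⇒ 16777215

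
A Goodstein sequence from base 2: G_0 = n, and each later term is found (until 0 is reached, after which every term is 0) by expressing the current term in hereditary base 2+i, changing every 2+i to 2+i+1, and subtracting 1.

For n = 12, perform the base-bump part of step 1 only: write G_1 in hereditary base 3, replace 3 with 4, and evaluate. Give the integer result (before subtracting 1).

step 0: 12 = 2^(2 + 1) + 2^2; sub 3 for 2: 3^(3 + 1) + 3^3; = 108; G_1 = 108−1 = 107
step 1: 107 = 3^(3 + 1) + 2·3^2 + 2·3 + 2; sub 4 for 3: 4^(4 + 1) + 2·4^2 + 2·4 + 2; = 1066; G_2 = 1066−1 = 1065

1066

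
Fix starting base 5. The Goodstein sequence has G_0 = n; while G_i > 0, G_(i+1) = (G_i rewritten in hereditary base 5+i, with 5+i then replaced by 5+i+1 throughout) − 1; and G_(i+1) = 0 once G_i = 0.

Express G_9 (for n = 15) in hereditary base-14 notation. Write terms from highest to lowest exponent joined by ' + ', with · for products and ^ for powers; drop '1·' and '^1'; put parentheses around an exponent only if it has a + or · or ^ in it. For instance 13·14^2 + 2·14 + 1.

14 + 9

[0] 15 ≡ 3·5 (base 5). Lift 6: 18. −1: 17.
[1] 17 ≡ 2·6 + 5 (base 6). Lift 7: 19. −1: 18.
[2] 18 ≡ 2·7 + 4 (base 7). Lift 8: 20. −1: 19.
[3] 19 ≡ 2·8 + 3 (base 8). Lift 9: 21. −1: 20.
[4] 20 ≡ 2·9 + 2 (base 9). Lift 10: 22. −1: 21.
[5] 21 ≡ 2·10 + 1 (base 10). Lift 11: 23. −1: 22.
[6] 22 ≡ 2·11 (base 11). Lift 12: 24. −1: 23.
[7] 23 ≡ 12 + 11 (base 12). Lift 13: 24. −1: 23.
[8] 23 ≡ 13 + 10 (base 13). Lift 14: 24. −1: 23.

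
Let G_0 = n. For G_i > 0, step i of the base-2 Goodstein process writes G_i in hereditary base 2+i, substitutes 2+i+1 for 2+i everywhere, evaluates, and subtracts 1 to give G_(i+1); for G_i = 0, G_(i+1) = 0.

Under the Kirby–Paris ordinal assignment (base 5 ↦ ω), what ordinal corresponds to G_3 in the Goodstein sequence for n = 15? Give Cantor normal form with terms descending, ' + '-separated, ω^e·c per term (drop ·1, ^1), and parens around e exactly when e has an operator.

ω^(ω + 1) + ω^ω + 2

step 0: 15 = 2^(2 + 1) + 2^2 + 2 + 1; sub 3 for 2: 3^(3 + 1) + 3^3 + 3 + 1; = 112; G_1 = 112−1 = 111
step 1: 111 = 3^(3 + 1) + 3^3 + 3; sub 4 for 3: 4^(4 + 1) + 4^4 + 4; = 1284; G_2 = 1284−1 = 1283
step 2: 1283 = 4^(4 + 1) + 4^4 + 3; sub 5 for 4: 5^(5 + 1) + 5^5 + 3; = 18753; G_3 = 18753−1 = 18752
step 3: 18752 = 5^(5 + 1) + 5^5 + 2; sub 6 for 5: 6^(6 + 1) + 6^6 + 2; = 326594; G_4 = 326594−1 = 326593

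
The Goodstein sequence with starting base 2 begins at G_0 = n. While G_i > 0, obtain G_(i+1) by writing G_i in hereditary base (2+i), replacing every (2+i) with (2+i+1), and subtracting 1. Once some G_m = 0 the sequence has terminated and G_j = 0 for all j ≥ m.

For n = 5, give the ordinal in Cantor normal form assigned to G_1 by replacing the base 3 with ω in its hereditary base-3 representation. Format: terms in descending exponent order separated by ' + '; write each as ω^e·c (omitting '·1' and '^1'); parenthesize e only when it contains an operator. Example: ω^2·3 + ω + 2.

[0] 5 ≡ 2^2 + 1 (base 2). Lift 3: 28. −1: 27.
[1] 27 ≡ 3^3 (base 3). Lift 4: 256. −1: 255.

ω^ω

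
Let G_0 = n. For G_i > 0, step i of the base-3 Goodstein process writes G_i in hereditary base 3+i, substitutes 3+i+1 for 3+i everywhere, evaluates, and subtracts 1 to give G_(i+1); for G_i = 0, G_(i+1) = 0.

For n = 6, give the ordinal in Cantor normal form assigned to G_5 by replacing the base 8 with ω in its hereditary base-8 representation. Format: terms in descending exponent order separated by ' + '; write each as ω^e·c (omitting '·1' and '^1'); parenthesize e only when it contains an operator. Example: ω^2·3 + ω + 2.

G_0 = 6. HB_3(6) = 2·3. Bump = 8. G_1 = 7.
G_1 = 7. HB_4(7) = 4 + 3. Bump = 8. G_2 = 7.
G_2 = 7. HB_5(7) = 5 + 2. Bump = 8. G_3 = 7.
G_3 = 7. HB_6(7) = 6 + 1. Bump = 8. G_4 = 7.
G_4 = 7. HB_7(7) = 7. Bump = 8. G_5 = 7.

7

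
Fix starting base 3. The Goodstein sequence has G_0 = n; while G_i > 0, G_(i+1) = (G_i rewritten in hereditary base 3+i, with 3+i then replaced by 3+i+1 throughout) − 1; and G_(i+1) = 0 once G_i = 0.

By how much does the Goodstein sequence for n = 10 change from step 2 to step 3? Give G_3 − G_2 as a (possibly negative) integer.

3

(0) 10|_3 = 3^2 + 1 ↦ 4^2 + 1|_4 = 17 ⇒ 16
(1) 16|_4 = 4^2 ↦ 5^2|_5 = 25 ⇒ 24
(2) 24|_5 = 4·5 + 4 ↦ 4·6 + 4|_6 = 28 ⇒ 27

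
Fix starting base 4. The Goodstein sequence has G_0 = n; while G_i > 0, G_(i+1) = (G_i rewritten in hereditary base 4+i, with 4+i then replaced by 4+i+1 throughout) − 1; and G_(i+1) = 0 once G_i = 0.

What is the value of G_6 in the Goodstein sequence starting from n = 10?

13

step 0: 10 = 2·4 + 2; sub 5 for 4: 2·5 + 2; = 12; G_1 = 12−1 = 11
step 1: 11 = 2·5 + 1; sub 6 for 5: 2·6 + 1; = 13; G_2 = 13−1 = 12
step 2: 12 = 2·6; sub 7 for 6: 2·7; = 14; G_3 = 14−1 = 13
step 3: 13 = 7 + 6; sub 8 for 7: 8 + 6; = 14; G_4 = 14−1 = 13
step 4: 13 = 8 + 5; sub 9 for 8: 9 + 5; = 14; G_5 = 14−1 = 13
step 5: 13 = 9 + 4; sub 10 for 9: 10 + 4; = 14; G_6 = 14−1 = 13
step 6: 13 = 10 + 3; sub 11 for 10: 11 + 3; = 14; G_7 = 14−1 = 13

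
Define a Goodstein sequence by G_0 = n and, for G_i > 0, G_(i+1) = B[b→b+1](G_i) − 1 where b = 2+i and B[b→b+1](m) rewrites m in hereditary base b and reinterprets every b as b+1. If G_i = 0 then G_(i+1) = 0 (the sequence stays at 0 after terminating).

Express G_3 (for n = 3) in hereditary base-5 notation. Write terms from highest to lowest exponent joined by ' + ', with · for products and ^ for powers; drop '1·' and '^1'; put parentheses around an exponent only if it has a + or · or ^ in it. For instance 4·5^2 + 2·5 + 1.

3 —HB2→ 2 + 1 —bump→ 3 + 1 = 4 —(−1)→ 3
3 —HB3→ 3 —bump→ 4 = 4 —(−1)→ 3
3 —HB4→ 3 —bump→ 3 = 3 —(−1)→ 2
2 —HB5→ 2 —bump→ 2 = 2 —(−1)→ 1

2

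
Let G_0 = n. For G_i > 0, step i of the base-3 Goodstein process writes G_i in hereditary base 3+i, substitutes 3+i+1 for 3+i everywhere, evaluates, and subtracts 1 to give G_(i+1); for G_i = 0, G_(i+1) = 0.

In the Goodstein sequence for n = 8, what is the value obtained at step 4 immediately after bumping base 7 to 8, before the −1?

12

i=0: 8 = 2·3 + 2 (b=3); 3→4: 2·4 + 2 = 10; 10−1 = 9
i=1: 9 = 2·4 + 1 (b=4); 4→5: 2·5 + 1 = 11; 11−1 = 10
i=2: 10 = 2·5 (b=5); 5→6: 2·6 = 12; 12−1 = 11
i=3: 11 = 6 + 5 (b=6); 6→7: 7 + 5 = 12; 12−1 = 11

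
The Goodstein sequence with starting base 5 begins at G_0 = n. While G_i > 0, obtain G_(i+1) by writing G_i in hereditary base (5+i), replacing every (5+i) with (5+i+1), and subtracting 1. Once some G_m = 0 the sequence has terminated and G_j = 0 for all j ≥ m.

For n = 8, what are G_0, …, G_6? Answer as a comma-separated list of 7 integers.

8, 8, 8, 8, 8, 7, 6

step 0: 8 = 5 + 3; sub 6 for 5: 6 + 3; = 9; G_1 = 9−1 = 8
step 1: 8 = 6 + 2; sub 7 for 6: 7 + 2; = 9; G_2 = 9−1 = 8
step 2: 8 = 7 + 1; sub 8 for 7: 8 + 1; = 9; G_3 = 9−1 = 8
step 3: 8 = 8; sub 9 for 8: 9; = 9; G_4 = 9−1 = 8
step 4: 8 = 8; sub 10 for 9: 8; = 8; G_5 = 8−1 = 7
step 5: 7 = 7; sub 11 for 10: 7; = 7; G_6 = 7−1 = 6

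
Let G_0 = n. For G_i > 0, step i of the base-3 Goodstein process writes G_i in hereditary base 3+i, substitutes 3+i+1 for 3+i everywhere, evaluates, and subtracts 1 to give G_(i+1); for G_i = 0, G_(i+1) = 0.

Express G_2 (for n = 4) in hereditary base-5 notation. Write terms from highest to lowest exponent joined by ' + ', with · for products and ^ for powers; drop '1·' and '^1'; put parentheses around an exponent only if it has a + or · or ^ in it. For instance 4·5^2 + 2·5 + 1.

4

4 —HB3→ 3 + 1 —bump→ 4 + 1 = 5 —(−1)→ 4
4 —HB4→ 4 —bump→ 5 = 5 —(−1)→ 4
4 —HB5→ 4 —bump→ 4 = 4 —(−1)→ 3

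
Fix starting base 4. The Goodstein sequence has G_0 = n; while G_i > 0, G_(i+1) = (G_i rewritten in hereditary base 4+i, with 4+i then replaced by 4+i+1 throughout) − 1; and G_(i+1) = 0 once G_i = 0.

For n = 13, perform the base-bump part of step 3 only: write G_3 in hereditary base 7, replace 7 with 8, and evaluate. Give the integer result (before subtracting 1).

13 —HB4→ 3·4 + 1 —bump→ 3·5 + 1 = 16 —(−1)→ 15
15 —HB5→ 3·5 —bump→ 3·6 = 18 —(−1)→ 17
17 —HB6→ 2·6 + 5 —bump→ 2·7 + 5 = 19 —(−1)→ 18
18 —HB7→ 2·7 + 4 —bump→ 2·8 + 4 = 20 —(−1)→ 19

20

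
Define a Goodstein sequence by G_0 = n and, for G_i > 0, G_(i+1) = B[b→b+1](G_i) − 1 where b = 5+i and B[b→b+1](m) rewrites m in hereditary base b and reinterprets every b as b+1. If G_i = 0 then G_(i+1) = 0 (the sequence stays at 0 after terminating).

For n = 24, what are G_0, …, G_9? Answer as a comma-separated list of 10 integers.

i=0: 24 = 4·5 + 4 (b=5); 5→6: 4·6 + 4 = 28; 28−1 = 27
i=1: 27 = 4·6 + 3 (b=6); 6→7: 4·7 + 3 = 31; 31−1 = 30
i=2: 30 = 4·7 + 2 (b=7); 7→8: 4·8 + 2 = 34; 34−1 = 33
i=3: 33 = 4·8 + 1 (b=8); 8→9: 4·9 + 1 = 37; 37−1 = 36
i=4: 36 = 4·9 (b=9); 9→10: 4·10 = 40; 40−1 = 39
i=5: 39 = 3·10 + 9 (b=10); 10→11: 3·11 + 9 = 42; 42−1 = 41
i=6: 41 = 3·11 + 8 (b=11); 11→12: 3·12 + 8 = 44; 44−1 = 43
i=7: 43 = 3·12 + 7 (b=12); 12→13: 3·13 + 7 = 46; 46−1 = 45
i=8: 45 = 3·13 + 6 (b=13); 13→14: 3·14 + 6 = 48; 48−1 = 47

24, 27, 30, 33, 36, 39, 41, 43, 45, 47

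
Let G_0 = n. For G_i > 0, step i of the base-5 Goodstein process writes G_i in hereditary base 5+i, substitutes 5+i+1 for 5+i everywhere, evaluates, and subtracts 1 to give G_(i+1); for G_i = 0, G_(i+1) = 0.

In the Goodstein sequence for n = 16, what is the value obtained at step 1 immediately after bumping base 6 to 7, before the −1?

21

[0] 16 ≡ 3·5 + 1 (base 5). Lift 6: 19. −1: 18.
[1] 18 ≡ 3·6 (base 6). Lift 7: 21. −1: 20.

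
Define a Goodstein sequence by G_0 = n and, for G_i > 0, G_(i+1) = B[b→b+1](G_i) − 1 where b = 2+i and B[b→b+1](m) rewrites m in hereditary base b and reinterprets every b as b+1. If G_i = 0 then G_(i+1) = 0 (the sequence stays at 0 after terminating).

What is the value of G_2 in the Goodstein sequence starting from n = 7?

step 0: 7 = 2^2 + 2 + 1; sub 3 for 2: 3^3 + 3 + 1; = 31; G_1 = 31−1 = 30
step 1: 30 = 3^3 + 3; sub 4 for 3: 4^4 + 4; = 260; G_2 = 260−1 = 259
step 2: 259 = 4^4 + 3; sub 5 for 4: 5^5 + 3; = 3128; G_3 = 3128−1 = 3127

259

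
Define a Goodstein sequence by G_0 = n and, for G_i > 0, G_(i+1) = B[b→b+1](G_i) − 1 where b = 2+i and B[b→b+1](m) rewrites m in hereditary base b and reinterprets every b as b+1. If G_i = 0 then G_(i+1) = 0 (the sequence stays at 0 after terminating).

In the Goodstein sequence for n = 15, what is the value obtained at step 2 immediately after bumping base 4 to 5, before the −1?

15 —HB2→ 2^(2 + 1) + 2^2 + 2 + 1 —bump→ 3^(3 + 1) + 3^3 + 3 + 1 = 112 —(−1)→ 111
111 —HB3→ 3^(3 + 1) + 3^3 + 3 —bump→ 4^(4 + 1) + 4^4 + 4 = 1284 —(−1)→ 1283

18753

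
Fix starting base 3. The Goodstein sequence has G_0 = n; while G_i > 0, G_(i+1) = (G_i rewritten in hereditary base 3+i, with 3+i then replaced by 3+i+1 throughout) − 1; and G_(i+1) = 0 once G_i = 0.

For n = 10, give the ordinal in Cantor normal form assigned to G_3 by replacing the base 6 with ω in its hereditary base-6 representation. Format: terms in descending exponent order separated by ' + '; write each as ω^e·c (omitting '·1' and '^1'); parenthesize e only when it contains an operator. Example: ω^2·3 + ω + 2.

ω·4 + 3

G_0 = 10. HB_3(10) = 3^2 + 1. Bump = 17. G_1 = 16.
G_1 = 16. HB_4(16) = 4^2. Bump = 25. G_2 = 24.
G_2 = 24. HB_5(24) = 4·5 + 4. Bump = 28. G_3 = 27.
G_3 = 27. HB_6(27) = 4·6 + 3. Bump = 31. G_4 = 30.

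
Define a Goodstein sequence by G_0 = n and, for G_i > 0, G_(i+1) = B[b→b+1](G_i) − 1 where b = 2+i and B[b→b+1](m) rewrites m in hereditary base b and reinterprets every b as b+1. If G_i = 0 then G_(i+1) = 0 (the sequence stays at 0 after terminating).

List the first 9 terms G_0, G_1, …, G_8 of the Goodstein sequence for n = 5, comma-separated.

5, 27, 255, 467, 775, 1197, 1751, 2454, 3325

G_0=5  [base 2] 2^2 + 1  →[2↦3]→  3^3 + 1 = 28  −1 ⇒ G_1=27
G_1=27  [base 3] 3^3  →[3↦4]→  4^4 = 256  −1 ⇒ G_2=255
G_2=255  [base 4] 3·4^3 + 3·4^2 + 3·4 + 3  →[4↦5]→  3·5^3 + 3·5^2 + 3·5 + 3 = 468  −1 ⇒ G_3=467
G_3=467  [base 5] 3·5^3 + 3·5^2 + 3·5 + 2  →[5↦6]→  3·6^3 + 3·6^2 + 3·6 + 2 = 776  −1 ⇒ G_4=775
G_4=775  [base 6] 3·6^3 + 3·6^2 + 3·6 + 1  →[6↦7]→  3·7^3 + 3·7^2 + 3·7 + 1 = 1198  −1 ⇒ G_5=1197
G_5=1197  [base 7] 3·7^3 + 3·7^2 + 3·7  →[7↦8]→  3·8^3 + 3·8^2 + 3·8 = 1752  −1 ⇒ G_6=1751
G_6=1751  [base 8] 3·8^3 + 3·8^2 + 2·8 + 7  →[8↦9]→  3·9^3 + 3·9^2 + 2·9 + 7 = 2455  −1 ⇒ G_7=2454
G_7=2454  [base 9] 3·9^3 + 3·9^2 + 2·9 + 6  →[9↦10]→  3·10^3 + 3·10^2 + 2·10 + 6 = 3326  −1 ⇒ G_8=3325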